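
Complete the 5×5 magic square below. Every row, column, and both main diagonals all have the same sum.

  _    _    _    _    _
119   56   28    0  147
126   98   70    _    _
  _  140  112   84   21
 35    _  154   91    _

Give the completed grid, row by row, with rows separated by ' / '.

77 49 -14 133 105 / 119 56 28 0 147 / 126 98 70 42 14 / -7 140 112 84 21 / 35 7 154 91 63

Row 2 is already complete: 119 + 56 + 28 + 0 + 147 = 350, so that is the magic constant.
From row 4, 350 − (140 + 112 + 84 + 21) gives (4,1) = -7.
Using column 1: 119 + 126 + (-7) + 35 + ? → (1,1) = 350 − 273 = 77.
From column 3, 350 − (28 + 70 + 112 + 154) gives (1,3) = -14.
From main diagonal, 350 − (77 + 56 + 70 + 84) gives (5,5) = 63.
Anti-diagonal: 0 + 70 + 140 + 35 + ? = 350, so (1,5) = 105.
Row 5 must total 350; the given cells sum to 343, so (5,2) = 7.
Column 2 must total 350; the given cells sum to 301, so (1,2) = 49.
From column 5, 350 − (105 + 147 + 21 + 63) gives (3,5) = 14.
Using row 1: 77 + 49 + (-14) + 105 + ? → (1,4) = 350 − 217 = 133.
Row 3 needs 350; the known cells sum to 308, so (3,4) = 42.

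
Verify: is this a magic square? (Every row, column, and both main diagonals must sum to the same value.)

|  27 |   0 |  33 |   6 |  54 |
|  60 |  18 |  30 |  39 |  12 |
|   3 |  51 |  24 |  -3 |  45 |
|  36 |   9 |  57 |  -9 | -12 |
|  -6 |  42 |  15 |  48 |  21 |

Row 1: 27 + 0 + 33 + 6 + 54 = 120.
Row 2: 60 + 18 + 30 + 39 + 12 = 159.
Row 3: 3 + 51 + 24 + (-3) + 45 = 120.
Row 4: 36 + 9 + 57 + (-9) + (-12) = 81.
Row 5: -6 + 42 + 15 + 48 + 21 = 120.
Column 1: 27 + 60 + 3 + 36 + (-6) = 120.
Column 2: 0 + 18 + 51 + 9 + 42 = 120.
Column 3: 33 + 30 + 24 + 57 + 15 = 159.
Column 4: 6 + 39 + (-3) + (-9) + 48 = 81.
Column 5: 54 + 12 + 45 + (-12) + 21 = 120.
Main diagonal: 27 + 18 + 24 + (-9) + 21 = 81.
Anti-diagonal: 54 + 39 + 24 + 9 + (-6) = 120.

No — row 5 sums to 120 but row 4 sums to 81.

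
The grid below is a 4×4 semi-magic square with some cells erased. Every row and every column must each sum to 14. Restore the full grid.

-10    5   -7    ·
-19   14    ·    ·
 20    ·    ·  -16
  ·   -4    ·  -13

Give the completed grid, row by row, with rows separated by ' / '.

Row 1: -10 + 5 + (-7) + ? = 14, so (1,4) = 26.
Column 1 must total 14; the given cells sum to -9, so (4,1) = 23.
Column 2 needs 14; the known cells sum to 15, so (3,2) = -1.
Column 4: 26 + (-16) + (-13) + ? = 14, so (2,4) = 17.
The remaining cell in row 2 is (2,3) = 14 − 12 = 2.
Row 3 must total 14; the given cells sum to 3, so (3,3) = 11.
From row 4, 14 − (23 + (-4) + (-13)) gives (4,3) = 8.

-10 5 -7 26 / -19 14 2 17 / 20 -1 11 -16 / 23 -4 8 -13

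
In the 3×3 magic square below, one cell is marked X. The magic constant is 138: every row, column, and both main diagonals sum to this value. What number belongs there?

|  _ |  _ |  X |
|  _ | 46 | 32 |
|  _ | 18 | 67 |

From row 2, 138 − (46 + 32) gives (2,1) = 60.
Row 3 must total 138; the given cells sum to 85, so (3,1) = 53.
The remaining cell in column 1 is (1,1) = 138 − 113 = 25.
The remaining cell in column 2 is (1,2) = 138 − 64 = 74.
From column 3, 138 − (32 + 67) gives (1,3) = 39.

39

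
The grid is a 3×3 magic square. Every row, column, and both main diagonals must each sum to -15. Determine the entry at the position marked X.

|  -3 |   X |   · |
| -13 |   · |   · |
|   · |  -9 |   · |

Column 1 must total -15; the given cells sum to -16, so (3,1) = 1.
The remaining cell in row 3 is (3,3) = -15 − (-8) = -7.
Main diagonal needs -15; the known cells sum to -10, so (2,2) = -5.
The remaining cell in anti-diagonal is (1,3) = -15 − (-4) = -11.
Using row 1: -3 + (-11) + ? → (1,2) = -15 − (-14) = -1.

-1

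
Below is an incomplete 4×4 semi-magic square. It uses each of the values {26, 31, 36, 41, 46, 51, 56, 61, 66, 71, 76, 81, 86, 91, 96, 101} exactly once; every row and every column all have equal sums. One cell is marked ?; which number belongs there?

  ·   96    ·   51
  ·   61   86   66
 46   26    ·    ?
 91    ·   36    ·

The 16 entries sum to 1016, so each line sums to 1016/4 = 254.
From row 2, 254 − (61 + 86 + 66) gives (2,1) = 41.
From column 1, 254 − (41 + 46 + 91) gives (1,1) = 76.
Column 2 needs 254; the known cells sum to 183, so (4,2) = 71.
From row 1, 254 − (76 + 96 + 51) gives (1,3) = 31.
Row 4: 91 + 71 + 36 + ? = 254, so (4,4) = 56.
Column 3 must total 254; the given cells sum to 153, so (3,3) = 101.
The remaining cell in column 4 is (3,4) = 254 − 173 = 81.

81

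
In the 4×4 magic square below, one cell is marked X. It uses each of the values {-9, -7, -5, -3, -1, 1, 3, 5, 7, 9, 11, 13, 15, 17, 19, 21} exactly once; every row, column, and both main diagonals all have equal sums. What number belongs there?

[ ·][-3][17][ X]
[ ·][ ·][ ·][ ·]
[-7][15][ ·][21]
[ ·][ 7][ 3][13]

The 16 entries sum to 96, so each line sums to 96/4 = 24.
Using row 3: -7 + 15 + 21 + ? → (3,3) = 24 − 29 = -5.
Row 4 needs 24; the known cells sum to 23, so (4,1) = 1.
Column 2 must total 24; the given cells sum to 19, so (2,2) = 5.
Column 3 needs 24; the known cells sum to 15, so (2,3) = 9.
The remaining cell in main diagonal is (1,1) = 24 − 13 = 11.
Anti-diagonal must total 24; the given cells sum to 25, so (1,4) = -1.

-1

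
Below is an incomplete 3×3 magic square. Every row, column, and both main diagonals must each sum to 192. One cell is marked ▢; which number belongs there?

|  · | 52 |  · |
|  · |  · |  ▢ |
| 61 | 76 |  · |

Row 3: 61 + 76 + ? = 192, so (3,3) = 55.
Column 2: 52 + 76 + ? = 192, so (2,2) = 64.
Main diagonal must total 192; the given cells sum to 119, so (1,1) = 73.
Using anti-diagonal: 64 + 61 + ? → (1,3) = 192 − 125 = 67.
Column 1: 73 + 61 + ? = 192, so (2,1) = 58.
From column 3, 192 − (67 + 55) gives (2,3) = 70.

70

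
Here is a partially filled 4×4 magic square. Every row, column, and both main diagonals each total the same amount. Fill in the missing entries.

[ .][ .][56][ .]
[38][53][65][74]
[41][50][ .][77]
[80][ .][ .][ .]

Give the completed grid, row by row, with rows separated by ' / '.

71 68 56 35 / 38 53 65 74 / 41 50 62 77 / 80 59 47 44

Row 2 is already complete: 38 + 53 + 65 + 74 = 230, so that is the magic constant.
Row 3 must total 230; the given cells sum to 168, so (3,3) = 62.
Column 1 needs 230; the known cells sum to 159, so (1,1) = 71.
From column 3, 230 − (56 + 65 + 62) gives (4,3) = 47.
From main diagonal, 230 − (71 + 53 + 62) gives (4,4) = 44.
Using anti-diagonal: 65 + 50 + 80 + ? → (1,4) = 230 − 195 = 35.
Row 1 needs 230; the known cells sum to 162, so (1,2) = 68.
Row 4 must total 230; the given cells sum to 171, so (4,2) = 59.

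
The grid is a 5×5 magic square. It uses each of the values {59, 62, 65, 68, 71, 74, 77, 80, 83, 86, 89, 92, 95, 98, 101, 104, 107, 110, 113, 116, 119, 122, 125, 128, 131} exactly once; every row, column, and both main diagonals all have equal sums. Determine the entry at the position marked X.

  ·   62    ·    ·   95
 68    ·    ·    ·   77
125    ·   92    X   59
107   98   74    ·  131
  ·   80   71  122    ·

83

The 25 entries sum to 2375, so each line sums to 2375/5 = 475.
Row 4: 107 + 98 + 74 + 131 + ? = 475, so (4,4) = 65.
From column 5, 475 − (95 + 77 + 59 + 131) gives (5,5) = 113.
From row 5, 475 − (80 + 71 + 122 + 113) gives (5,1) = 89.
From column 1, 475 − (68 + 125 + 107 + 89) gives (1,1) = 86.
Using main diagonal: 86 + 92 + 65 + 113 + ? → (2,2) = 475 − 356 = 119.
The remaining cell in anti-diagonal is (2,4) = 475 − 374 = 101.
Row 2: 68 + 119 + 101 + 77 + ? = 475, so (2,3) = 110.
Column 2 must total 475; the given cells sum to 359, so (3,2) = 116.
The remaining cell in column 3 is (1,3) = 475 − 347 = 128.
Using row 1: 86 + 62 + 128 + 95 + ? → (1,4) = 475 − 371 = 104.
Using row 3: 125 + 116 + 92 + 59 + ? → (3,4) = 475 − 392 = 83.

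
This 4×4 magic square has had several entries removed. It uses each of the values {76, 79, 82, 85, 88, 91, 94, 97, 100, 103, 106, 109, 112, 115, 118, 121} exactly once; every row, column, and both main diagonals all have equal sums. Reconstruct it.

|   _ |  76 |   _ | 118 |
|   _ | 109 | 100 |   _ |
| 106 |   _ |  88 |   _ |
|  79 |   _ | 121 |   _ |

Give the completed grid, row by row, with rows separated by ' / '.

The 16 entries sum to 1576, so each line sums to 1576/4 = 394.
From column 3, 394 − (100 + 88 + 121) gives (1,3) = 85.
Anti-diagonal: 118 + 100 + 79 + ? = 394, so (3,2) = 97.
Row 1 needs 394; the known cells sum to 279, so (1,1) = 115.
Row 3: 106 + 97 + 88 + ? = 394, so (3,4) = 103.
Column 1: 115 + 106 + 79 + ? = 394, so (2,1) = 94.
The remaining cell in column 2 is (4,2) = 394 − 282 = 112.
Main diagonal needs 394; the known cells sum to 312, so (4,4) = 82.
The remaining cell in row 2 is (2,4) = 394 − 303 = 91.

115 76 85 118 / 94 109 100 91 / 106 97 88 103 / 79 112 121 82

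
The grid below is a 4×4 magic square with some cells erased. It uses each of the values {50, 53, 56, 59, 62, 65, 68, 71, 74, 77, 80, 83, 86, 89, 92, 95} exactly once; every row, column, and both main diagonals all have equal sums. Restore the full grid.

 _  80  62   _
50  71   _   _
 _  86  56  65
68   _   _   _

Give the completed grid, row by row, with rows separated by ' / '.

The 16 entries sum to 1160, so each line sums to 1160/4 = 290.
From row 3, 290 − (86 + 56 + 65) gives (3,1) = 83.
Column 1 needs 290; the known cells sum to 201, so (1,1) = 89.
Using column 2: 80 + 71 + 86 + ? → (4,2) = 290 − 237 = 53.
Main diagonal must total 290; the given cells sum to 216, so (4,4) = 74.
Row 1 must total 290; the given cells sum to 231, so (1,4) = 59.
Row 4 must total 290; the given cells sum to 195, so (4,3) = 95.
Column 3 needs 290; the known cells sum to 213, so (2,3) = 77.
From column 4, 290 − (59 + 65 + 74) gives (2,4) = 92.

89 80 62 59 / 50 71 77 92 / 83 86 56 65 / 68 53 95 74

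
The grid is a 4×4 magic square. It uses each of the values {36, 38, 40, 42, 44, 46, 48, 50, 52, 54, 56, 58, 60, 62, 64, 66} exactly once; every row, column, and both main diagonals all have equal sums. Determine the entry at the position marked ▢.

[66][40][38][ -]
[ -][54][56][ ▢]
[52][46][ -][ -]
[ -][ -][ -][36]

50

The 16 entries sum to 816, so each line sums to 816/4 = 204.
The remaining cell in row 1 is (1,4) = 204 − 144 = 60.
The remaining cell in column 2 is (4,2) = 204 − 140 = 64.
From main diagonal, 204 − (66 + 54 + 36) gives (3,3) = 48.
Anti-diagonal: 60 + 56 + 46 + ? = 204, so (4,1) = 42.
Row 3: 52 + 46 + 48 + ? = 204, so (3,4) = 58.
From row 4, 204 − (42 + 64 + 36) gives (4,3) = 62.
Column 1: 66 + 52 + 42 + ? = 204, so (2,1) = 44.
Using column 4: 60 + 58 + 36 + ? → (2,4) = 204 − 154 = 50.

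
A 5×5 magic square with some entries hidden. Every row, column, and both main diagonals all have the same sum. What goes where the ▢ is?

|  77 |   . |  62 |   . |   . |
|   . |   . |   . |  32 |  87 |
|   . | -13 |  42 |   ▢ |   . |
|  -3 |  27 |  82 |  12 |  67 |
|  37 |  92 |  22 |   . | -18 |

97

Row 4 is complete and sums to 185; that is the magic constant.
From row 5, 185 − (37 + 92 + 22 + (-18)) gives (5,4) = 52.
Column 3: 62 + 42 + 82 + 22 + ? = 185, so (2,3) = -23.
The remaining cell in main diagonal is (2,2) = 185 − 113 = 72.
Anti-diagonal needs 185; the known cells sum to 138, so (1,5) = 47.
Row 2 must total 185; the given cells sum to 168, so (2,1) = 17.
Column 1 must total 185; the given cells sum to 128, so (3,1) = 57.
The remaining cell in column 2 is (1,2) = 185 − 178 = 7.
Column 5 must total 185; the given cells sum to 183, so (3,5) = 2.
Row 1 must total 185; the given cells sum to 193, so (1,4) = -8.
Row 3 needs 185; the known cells sum to 88, so (3,4) = 97.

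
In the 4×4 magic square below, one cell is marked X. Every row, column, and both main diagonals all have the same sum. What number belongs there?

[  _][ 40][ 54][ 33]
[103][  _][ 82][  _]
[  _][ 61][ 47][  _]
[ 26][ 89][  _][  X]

Anti-diagonal is complete and sums to 202; that is the magic constant.
Row 1: 40 + 54 + 33 + ? = 202, so (1,1) = 75.
Column 1 must total 202; the given cells sum to 204, so (3,1) = -2.
Column 2 needs 202; the known cells sum to 190, so (2,2) = 12.
Column 3 must total 202; the given cells sum to 183, so (4,3) = 19.
Using main diagonal: 75 + 12 + 47 + ? → (4,4) = 202 − 134 = 68.

68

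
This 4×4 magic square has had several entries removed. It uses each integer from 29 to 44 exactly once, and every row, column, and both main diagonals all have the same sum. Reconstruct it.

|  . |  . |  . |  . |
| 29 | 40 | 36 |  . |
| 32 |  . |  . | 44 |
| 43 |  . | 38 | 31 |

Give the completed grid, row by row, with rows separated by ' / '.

42 35 39 30 / 29 40 36 41 / 32 37 33 44 / 43 34 38 31

The entries are 29 through 44, which sum to 584, so each line sums to 584/4 = 146.
Row 2 must total 146; the given cells sum to 105, so (2,4) = 41.
Using row 4: 43 + 38 + 31 + ? → (4,2) = 146 − 112 = 34.
Column 1 must total 146; the given cells sum to 104, so (1,1) = 42.
Using column 4: 41 + 44 + 31 + ? → (1,4) = 146 − 116 = 30.
The remaining cell in main diagonal is (3,3) = 146 − 113 = 33.
Anti-diagonal needs 146; the known cells sum to 109, so (3,2) = 37.
Using column 2: 40 + 37 + 34 + ? → (1,2) = 146 − 111 = 35.
From column 3, 146 − (36 + 33 + 38) gives (1,3) = 39.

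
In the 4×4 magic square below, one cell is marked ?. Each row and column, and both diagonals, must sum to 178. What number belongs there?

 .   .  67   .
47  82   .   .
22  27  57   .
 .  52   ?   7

Using row 3: 22 + 27 + 57 + ? → (3,4) = 178 − 106 = 72.
Column 2: 82 + 27 + 52 + ? = 178, so (1,2) = 17.
Using main diagonal: 82 + 57 + 7 + ? → (1,1) = 178 − 146 = 32.
Row 1: 32 + 17 + 67 + ? = 178, so (1,4) = 62.
The remaining cell in column 1 is (4,1) = 178 − 101 = 77.
Using column 4: 62 + 72 + 7 + ? → (2,4) = 178 − 141 = 37.
Anti-diagonal: 62 + 27 + 77 + ? = 178, so (2,3) = 12.
Row 4: 77 + 52 + 7 + ? = 178, so (4,3) = 42.

42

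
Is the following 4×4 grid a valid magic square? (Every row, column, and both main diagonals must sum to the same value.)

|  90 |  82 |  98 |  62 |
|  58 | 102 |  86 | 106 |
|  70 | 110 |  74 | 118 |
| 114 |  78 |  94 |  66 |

Row 1: 90 + 82 + 98 + 62 = 332.
Row 2: 58 + 102 + 86 + 106 = 352.
Row 3: 70 + 110 + 74 + 118 = 372.
Row 4: 114 + 78 + 94 + 66 = 352.
Column 1: 90 + 58 + 70 + 114 = 332.
Column 2: 82 + 102 + 110 + 78 = 372.
Column 3: 98 + 86 + 74 + 94 = 352.
Column 4: 62 + 106 + 118 + 66 = 352.
Main diagonal: 90 + 102 + 74 + 66 = 332.
Anti-diagonal: 62 + 86 + 110 + 114 = 372.

No — column 4 sums to 352 but anti-diagonal sums to 372.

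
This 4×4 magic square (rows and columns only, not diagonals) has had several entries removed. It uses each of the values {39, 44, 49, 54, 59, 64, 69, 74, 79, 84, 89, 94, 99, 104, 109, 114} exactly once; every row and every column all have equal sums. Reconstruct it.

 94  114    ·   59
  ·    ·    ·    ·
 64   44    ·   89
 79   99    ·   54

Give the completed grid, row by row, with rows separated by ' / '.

The 16 entries sum to 1224, so each line sums to 1224/4 = 306.
Using row 1: 94 + 114 + 59 + ? → (1,3) = 306 − 267 = 39.
From row 3, 306 − (64 + 44 + 89) gives (3,3) = 109.
Row 4: 79 + 99 + 54 + ? = 306, so (4,3) = 74.
Column 1 needs 306; the known cells sum to 237, so (2,1) = 69.
The remaining cell in column 2 is (2,2) = 306 − 257 = 49.
From column 3, 306 − (39 + 109 + 74) gives (2,3) = 84.
From column 4, 306 − (59 + 89 + 54) gives (2,4) = 104.

94 114 39 59 / 69 49 84 104 / 64 44 109 89 / 79 99 74 54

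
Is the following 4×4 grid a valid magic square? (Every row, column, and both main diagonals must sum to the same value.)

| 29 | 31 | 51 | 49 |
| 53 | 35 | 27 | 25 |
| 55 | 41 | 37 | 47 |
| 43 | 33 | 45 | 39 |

No — column 2 sums to 140 but row 4 sums to 160.

Row 1: 29 + 31 + 51 + 49 = 160.
Row 2: 53 + 35 + 27 + 25 = 140.
Row 3: 55 + 41 + 37 + 47 = 180.
Row 4: 43 + 33 + 45 + 39 = 160.
Column 1: 29 + 53 + 55 + 43 = 180.
Column 2: 31 + 35 + 41 + 33 = 140.
Column 3: 51 + 27 + 37 + 45 = 160.
Column 4: 49 + 25 + 47 + 39 = 160.
Main diagonal: 29 + 35 + 37 + 39 = 140.
Anti-diagonal: 49 + 27 + 41 + 43 = 160.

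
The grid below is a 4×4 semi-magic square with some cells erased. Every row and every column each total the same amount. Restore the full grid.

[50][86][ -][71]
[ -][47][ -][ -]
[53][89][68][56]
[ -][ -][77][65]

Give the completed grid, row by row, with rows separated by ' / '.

Row 3 is already complete: 53 + 89 + 68 + 56 = 266, so that is the magic constant.
Using row 1: 50 + 86 + 71 + ? → (1,3) = 266 − 207 = 59.
The remaining cell in column 2 is (4,2) = 266 − 222 = 44.
Column 3 needs 266; the known cells sum to 204, so (2,3) = 62.
Column 4 must total 266; the given cells sum to 192, so (2,4) = 74.
From row 2, 266 − (47 + 62 + 74) gives (2,1) = 83.
Row 4 needs 266; the known cells sum to 186, so (4,1) = 80.

50 86 59 71 / 83 47 62 74 / 53 89 68 56 / 80 44 77 65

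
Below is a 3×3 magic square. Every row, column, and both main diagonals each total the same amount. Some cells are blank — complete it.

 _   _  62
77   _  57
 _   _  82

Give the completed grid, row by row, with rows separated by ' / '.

Column 3 is already complete: 62 + 57 + 82 = 201, so that is the magic constant.
Using row 2: 77 + 57 + ? → (2,2) = 201 − 134 = 67.
The remaining cell in main diagonal is (1,1) = 201 − 149 = 52.
Anti-diagonal must total 201; the given cells sum to 129, so (3,1) = 72.
The remaining cell in row 1 is (1,2) = 201 − 114 = 87.
Using row 3: 72 + 82 + ? → (3,2) = 201 − 154 = 47.

52 87 62 / 77 67 57 / 72 47 82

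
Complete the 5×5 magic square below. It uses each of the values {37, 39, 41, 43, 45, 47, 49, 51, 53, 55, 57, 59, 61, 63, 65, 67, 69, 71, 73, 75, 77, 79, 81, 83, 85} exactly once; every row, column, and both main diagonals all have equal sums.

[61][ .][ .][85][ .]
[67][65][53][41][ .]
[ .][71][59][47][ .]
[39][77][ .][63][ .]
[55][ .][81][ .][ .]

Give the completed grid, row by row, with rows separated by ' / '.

The 25 entries sum to 1525, so each line sums to 1525/5 = 305.
From row 2, 305 − (67 + 65 + 53 + 41) gives (2,5) = 79.
Using column 1: 61 + 67 + 39 + 55 + ? → (3,1) = 305 − 222 = 83.
Using column 4: 85 + 41 + 47 + 63 + ? → (5,4) = 305 − 236 = 69.
The remaining cell in main diagonal is (5,5) = 305 − 248 = 57.
Using anti-diagonal: 41 + 59 + 77 + 55 + ? → (1,5) = 305 − 232 = 73.
The remaining cell in row 3 is (3,5) = 305 − 260 = 45.
Using row 5: 55 + 81 + 69 + 57 + ? → (5,2) = 305 − 262 = 43.
Column 2 needs 305; the known cells sum to 256, so (1,2) = 49.
The remaining cell in column 5 is (4,5) = 305 − 254 = 51.
Row 1 needs 305; the known cells sum to 268, so (1,3) = 37.
Row 4 must total 305; the given cells sum to 230, so (4,3) = 75.

61 49 37 85 73 / 67 65 53 41 79 / 83 71 59 47 45 / 39 77 75 63 51 / 55 43 81 69 57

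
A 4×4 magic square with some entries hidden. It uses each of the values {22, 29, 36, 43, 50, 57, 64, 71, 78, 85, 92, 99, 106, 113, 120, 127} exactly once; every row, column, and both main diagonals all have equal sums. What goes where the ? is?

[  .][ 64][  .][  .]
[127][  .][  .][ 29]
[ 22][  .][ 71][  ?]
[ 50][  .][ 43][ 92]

The 16 entries sum to 1192, so each line sums to 1192/4 = 298.
From row 4, 298 − (50 + 43 + 92) gives (4,2) = 113.
Column 1 must total 298; the given cells sum to 199, so (1,1) = 99.
Using main diagonal: 99 + 71 + 92 + ? → (2,2) = 298 − 262 = 36.
The remaining cell in row 2 is (2,3) = 298 − 192 = 106.
Using column 2: 64 + 36 + 113 + ? → (3,2) = 298 − 213 = 85.
Column 3: 106 + 71 + 43 + ? = 298, so (1,3) = 78.
Using anti-diagonal: 106 + 85 + 50 + ? → (1,4) = 298 − 241 = 57.
Row 3 needs 298; the known cells sum to 178, so (3,4) = 120.

120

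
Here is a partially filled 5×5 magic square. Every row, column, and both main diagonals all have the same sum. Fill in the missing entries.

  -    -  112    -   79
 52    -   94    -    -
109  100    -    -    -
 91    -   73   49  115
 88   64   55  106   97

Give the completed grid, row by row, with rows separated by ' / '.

70 46 112 103 79 / 52 118 94 85 61 / 109 100 76 67 58 / 91 82 73 49 115 / 88 64 55 106 97

Row 5 is already complete: 88 + 64 + 55 + 106 + 97 = 410, so that is the magic constant.
Row 4: 91 + 73 + 49 + 115 + ? = 410, so (4,2) = 82.
Column 1 needs 410; the known cells sum to 340, so (1,1) = 70.
Using column 3: 112 + 94 + 73 + 55 + ? → (3,3) = 410 − 334 = 76.
From main diagonal, 410 − (70 + 76 + 49 + 97) gives (2,2) = 118.
Anti-diagonal needs 410; the known cells sum to 325, so (2,4) = 85.
Row 2: 52 + 118 + 94 + 85 + ? = 410, so (2,5) = 61.
From column 2, 410 − (118 + 100 + 82 + 64) gives (1,2) = 46.
The remaining cell in column 5 is (3,5) = 410 − 352 = 58.
Row 1 needs 410; the known cells sum to 307, so (1,4) = 103.
Using row 3: 109 + 100 + 76 + 58 + ? → (3,4) = 410 − 343 = 67.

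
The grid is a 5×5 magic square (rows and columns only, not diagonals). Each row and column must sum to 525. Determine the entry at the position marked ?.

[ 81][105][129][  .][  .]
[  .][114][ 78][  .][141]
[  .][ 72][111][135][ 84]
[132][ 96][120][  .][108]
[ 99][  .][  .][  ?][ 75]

From row 3, 525 − (72 + 111 + 135 + 84) gives (3,1) = 123.
The remaining cell in row 4 is (4,4) = 525 − 456 = 69.
The remaining cell in column 1 is (2,1) = 525 − 435 = 90.
Using column 2: 105 + 114 + 72 + 96 + ? → (5,2) = 525 − 387 = 138.
Column 3 must total 525; the given cells sum to 438, so (5,3) = 87.
From column 5, 525 − (141 + 84 + 108 + 75) gives (1,5) = 117.
The remaining cell in row 1 is (1,4) = 525 − 432 = 93.
Using row 2: 90 + 114 + 78 + 141 + ? → (2,4) = 525 − 423 = 102.
From row 5, 525 − (99 + 138 + 87 + 75) gives (5,4) = 126.

126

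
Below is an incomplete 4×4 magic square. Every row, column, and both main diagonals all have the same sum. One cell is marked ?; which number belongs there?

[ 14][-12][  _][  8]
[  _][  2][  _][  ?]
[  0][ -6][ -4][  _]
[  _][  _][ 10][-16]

Main diagonal is complete and sums to -4; that is the magic constant.
Row 1 must total -4; the given cells sum to 10, so (1,3) = -14.
The remaining cell in row 3 is (3,4) = -4 − (-10) = 6.
Column 2: -12 + 2 + (-6) + ? = -4, so (4,2) = 12.
Using column 3: -14 + (-4) + 10 + ? → (2,3) = -4 − (-8) = 4.
Using column 4: 8 + 6 + (-16) + ? → (2,4) = -4 − (-2) = -2.

-2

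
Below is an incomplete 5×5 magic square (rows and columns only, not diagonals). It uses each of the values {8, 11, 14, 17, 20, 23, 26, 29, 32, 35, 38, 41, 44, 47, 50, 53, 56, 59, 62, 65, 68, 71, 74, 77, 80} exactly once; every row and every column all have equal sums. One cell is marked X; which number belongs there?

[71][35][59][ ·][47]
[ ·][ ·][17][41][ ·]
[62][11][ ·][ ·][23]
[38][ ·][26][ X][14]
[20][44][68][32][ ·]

65

The 25 entries sum to 1100, so each line sums to 1100/5 = 220.
Using row 1: 71 + 35 + 59 + 47 + ? → (1,4) = 220 − 212 = 8.
The remaining cell in row 5 is (5,5) = 220 − 164 = 56.
Column 1 must total 220; the given cells sum to 191, so (2,1) = 29.
Using column 3: 59 + 17 + 26 + 68 + ? → (3,3) = 220 − 170 = 50.
Using column 5: 47 + 23 + 14 + 56 + ? → (2,5) = 220 − 140 = 80.
Row 2 must total 220; the given cells sum to 167, so (2,2) = 53.
The remaining cell in row 3 is (3,4) = 220 − 146 = 74.
Column 2 must total 220; the given cells sum to 143, so (4,2) = 77.
Using column 4: 8 + 41 + 74 + 32 + ? → (4,4) = 220 − 155 = 65.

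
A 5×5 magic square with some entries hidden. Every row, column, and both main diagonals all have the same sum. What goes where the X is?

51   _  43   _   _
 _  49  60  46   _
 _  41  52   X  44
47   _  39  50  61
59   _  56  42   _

58

Column 3 is complete and sums to 250; that is the magic constant.
The remaining cell in row 4 is (4,2) = 250 − 197 = 53.
Using main diagonal: 51 + 49 + 52 + 50 + ? → (5,5) = 250 − 202 = 48.
Anti-diagonal needs 250; the known cells sum to 210, so (1,5) = 40.
Row 5 needs 250; the known cells sum to 205, so (5,2) = 45.
Column 2 needs 250; the known cells sum to 188, so (1,2) = 62.
The remaining cell in column 5 is (2,5) = 250 − 193 = 57.
Row 1: 51 + 62 + 43 + 40 + ? = 250, so (1,4) = 54.
The remaining cell in row 2 is (2,1) = 250 − 212 = 38.
Column 1 needs 250; the known cells sum to 195, so (3,1) = 55.
Column 4: 54 + 46 + 50 + 42 + ? = 250, so (3,4) = 58.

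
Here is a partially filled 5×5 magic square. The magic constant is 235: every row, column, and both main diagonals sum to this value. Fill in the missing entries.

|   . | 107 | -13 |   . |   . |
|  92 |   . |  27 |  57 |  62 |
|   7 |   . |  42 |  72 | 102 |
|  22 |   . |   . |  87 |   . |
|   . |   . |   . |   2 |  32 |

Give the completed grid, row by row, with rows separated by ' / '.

77 107 -13 17 47 / 92 -3 27 57 62 / 7 12 42 72 102 / 22 52 82 87 -8 / 37 67 97 2 32

Using row 2: 92 + 27 + 57 + 62 + ? → (2,2) = 235 − 238 = -3.
From row 3, 235 − (7 + 42 + 72 + 102) gives (3,2) = 12.
From column 4, 235 − (57 + 72 + 87 + 2) gives (1,4) = 17.
Main diagonal must total 235; the given cells sum to 158, so (1,1) = 77.
Row 1 must total 235; the given cells sum to 188, so (1,5) = 47.
The remaining cell in column 1 is (5,1) = 235 − 198 = 37.
Using column 5: 47 + 62 + 102 + 32 + ? → (4,5) = 235 − 243 = -8.
Using anti-diagonal: 47 + 57 + 42 + 37 + ? → (4,2) = 235 − 183 = 52.
The remaining cell in row 4 is (4,3) = 235 − 153 = 82.
Using column 2: 107 + (-3) + 12 + 52 + ? → (5,2) = 235 − 168 = 67.
From column 3, 235 − (-13 + 27 + 42 + 82) gives (5,3) = 97.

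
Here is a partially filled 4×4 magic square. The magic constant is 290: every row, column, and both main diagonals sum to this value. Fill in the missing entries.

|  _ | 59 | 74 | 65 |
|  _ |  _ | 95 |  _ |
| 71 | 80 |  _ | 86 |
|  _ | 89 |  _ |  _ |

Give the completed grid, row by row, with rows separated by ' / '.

92 59 74 65 / 77 62 95 56 / 71 80 53 86 / 50 89 68 83

From row 1, 290 − (59 + 74 + 65) gives (1,1) = 92.
Row 3: 71 + 80 + 86 + ? = 290, so (3,3) = 53.
Using column 2: 59 + 80 + 89 + ? → (2,2) = 290 − 228 = 62.
Column 3 needs 290; the known cells sum to 222, so (4,3) = 68.
Using main diagonal: 92 + 62 + 53 + ? → (4,4) = 290 − 207 = 83.
From anti-diagonal, 290 − (65 + 95 + 80) gives (4,1) = 50.
Column 1 needs 290; the known cells sum to 213, so (2,1) = 77.
Column 4: 65 + 86 + 83 + ? = 290, so (2,4) = 56.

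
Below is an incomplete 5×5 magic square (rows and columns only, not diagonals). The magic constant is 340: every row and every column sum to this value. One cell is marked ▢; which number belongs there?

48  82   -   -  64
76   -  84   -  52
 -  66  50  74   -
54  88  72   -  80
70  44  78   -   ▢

Row 4: 54 + 88 + 72 + 80 + ? = 340, so (4,4) = 46.
From column 1, 340 − (48 + 76 + 54 + 70) gives (3,1) = 92.
Column 2 must total 340; the given cells sum to 280, so (2,2) = 60.
The remaining cell in column 3 is (1,3) = 340 − 284 = 56.
The remaining cell in row 1 is (1,4) = 340 − 250 = 90.
Row 2 needs 340; the known cells sum to 272, so (2,4) = 68.
Row 3 must total 340; the given cells sum to 282, so (3,5) = 58.
Column 4: 90 + 68 + 74 + 46 + ? = 340, so (5,4) = 62.
From column 5, 340 − (64 + 52 + 58 + 80) gives (5,5) = 86.

86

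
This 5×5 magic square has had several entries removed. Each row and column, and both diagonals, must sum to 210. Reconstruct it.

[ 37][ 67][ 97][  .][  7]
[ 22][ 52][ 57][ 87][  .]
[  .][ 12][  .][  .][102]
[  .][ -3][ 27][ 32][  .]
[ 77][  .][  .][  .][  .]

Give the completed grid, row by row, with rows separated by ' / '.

Row 1 must total 210; the given cells sum to 208, so (1,4) = 2.
Row 2 needs 210; the known cells sum to 218, so (2,5) = -8.
Column 2: 67 + 52 + 12 + (-3) + ? = 210, so (5,2) = 82.
From anti-diagonal, 210 − (7 + 87 + (-3) + 77) gives (3,3) = 42.
Column 3 needs 210; the known cells sum to 223, so (5,3) = -13.
The remaining cell in main diagonal is (5,5) = 210 − 163 = 47.
Using row 5: 77 + 82 + (-13) + 47 + ? → (5,4) = 210 − 193 = 17.
Column 4 must total 210; the given cells sum to 138, so (3,4) = 72.
The remaining cell in column 5 is (4,5) = 210 − 148 = 62.
Using row 3: 12 + 42 + 72 + 102 + ? → (3,1) = 210 − 228 = -18.
Row 4 must total 210; the given cells sum to 118, so (4,1) = 92.

37 67 97 2 7 / 22 52 57 87 -8 / -18 12 42 72 102 / 92 -3 27 32 62 / 77 82 -13 17 47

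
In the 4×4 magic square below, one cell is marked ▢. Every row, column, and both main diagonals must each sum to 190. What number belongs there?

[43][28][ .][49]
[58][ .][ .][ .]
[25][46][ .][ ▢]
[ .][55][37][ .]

67

Using row 1: 43 + 28 + 49 + ? → (1,3) = 190 − 120 = 70.
From column 1, 190 − (43 + 58 + 25) gives (4,1) = 64.
Column 2 needs 190; the known cells sum to 129, so (2,2) = 61.
The remaining cell in anti-diagonal is (2,3) = 190 − 159 = 31.
The remaining cell in row 2 is (2,4) = 190 − 150 = 40.
The remaining cell in row 4 is (4,4) = 190 − 156 = 34.
Using column 3: 70 + 31 + 37 + ? → (3,3) = 190 − 138 = 52.
Column 4 must total 190; the given cells sum to 123, so (3,4) = 67.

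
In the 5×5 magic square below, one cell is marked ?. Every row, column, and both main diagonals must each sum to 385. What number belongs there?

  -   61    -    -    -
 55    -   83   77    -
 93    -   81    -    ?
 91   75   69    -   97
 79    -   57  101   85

59

Row 4: 91 + 75 + 69 + 97 + ? = 385, so (4,4) = 53.
Row 5 must total 385; the given cells sum to 322, so (5,2) = 63.
The remaining cell in column 1 is (1,1) = 385 − 318 = 67.
The remaining cell in column 3 is (1,3) = 385 − 290 = 95.
From main diagonal, 385 − (67 + 81 + 53 + 85) gives (2,2) = 99.
From anti-diagonal, 385 − (77 + 81 + 75 + 79) gives (1,5) = 73.
The remaining cell in row 1 is (1,4) = 385 − 296 = 89.
Row 2: 55 + 99 + 83 + 77 + ? = 385, so (2,5) = 71.
Column 2 needs 385; the known cells sum to 298, so (3,2) = 87.
Using column 4: 89 + 77 + 53 + 101 + ? → (3,4) = 385 − 320 = 65.
Column 5 needs 385; the known cells sum to 326, so (3,5) = 59.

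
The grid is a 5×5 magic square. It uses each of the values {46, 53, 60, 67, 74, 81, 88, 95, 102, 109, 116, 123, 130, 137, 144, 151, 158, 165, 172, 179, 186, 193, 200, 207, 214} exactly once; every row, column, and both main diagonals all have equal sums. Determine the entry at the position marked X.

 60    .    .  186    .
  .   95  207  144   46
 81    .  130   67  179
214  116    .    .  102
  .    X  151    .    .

The 25 entries sum to 3250, so each line sums to 3250/5 = 650.
The remaining cell in row 2 is (2,1) = 650 − 492 = 158.
Row 3 needs 650; the known cells sum to 457, so (3,2) = 193.
Using column 1: 60 + 158 + 81 + 214 + ? → (5,1) = 650 − 513 = 137.
Anti-diagonal: 144 + 130 + 116 + 137 + ? = 650, so (1,5) = 123.
Using column 5: 123 + 46 + 179 + 102 + ? → (5,5) = 650 − 450 = 200.
The remaining cell in main diagonal is (4,4) = 650 − 485 = 165.
Row 4 must total 650; the given cells sum to 597, so (4,3) = 53.
Column 3: 207 + 130 + 53 + 151 + ? = 650, so (1,3) = 109.
Using column 4: 186 + 144 + 67 + 165 + ? → (5,4) = 650 − 562 = 88.
Row 1: 60 + 109 + 186 + 123 + ? = 650, so (1,2) = 172.
Row 5 needs 650; the known cells sum to 576, so (5,2) = 74.

74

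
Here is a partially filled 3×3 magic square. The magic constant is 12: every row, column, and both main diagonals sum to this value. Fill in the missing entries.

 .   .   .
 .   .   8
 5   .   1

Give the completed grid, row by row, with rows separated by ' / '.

Row 3: 5 + 1 + ? = 12, so (3,2) = 6.
From column 3, 12 − (8 + 1) gives (1,3) = 3.
From anti-diagonal, 12 − (3 + 5) gives (2,2) = 4.
The remaining cell in row 2 is (2,1) = 12 − 12 = 0.
From column 1, 12 − (0 + 5) gives (1,1) = 7.
The remaining cell in column 2 is (1,2) = 12 − 10 = 2.

7 2 3 / 0 4 8 / 5 6 1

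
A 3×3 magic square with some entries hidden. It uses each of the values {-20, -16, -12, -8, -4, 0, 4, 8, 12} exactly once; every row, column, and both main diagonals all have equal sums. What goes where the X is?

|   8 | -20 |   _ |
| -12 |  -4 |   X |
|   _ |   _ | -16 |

The 9 entries sum to -36, so each line sums to -36/3 = -12.
Row 1 needs -12; the known cells sum to -12, so (1,3) = 0.
From row 2, -12 − (-12 + (-4)) gives (2,3) = 4.

4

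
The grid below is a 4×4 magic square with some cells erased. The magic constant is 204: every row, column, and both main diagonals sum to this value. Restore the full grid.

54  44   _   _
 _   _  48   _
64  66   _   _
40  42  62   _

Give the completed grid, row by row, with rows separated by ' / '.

From row 4, 204 − (40 + 42 + 62) gives (4,4) = 60.
From column 1, 204 − (54 + 64 + 40) gives (2,1) = 46.
Column 2 needs 204; the known cells sum to 152, so (2,2) = 52.
Main diagonal: 54 + 52 + 60 + ? = 204, so (3,3) = 38.
The remaining cell in anti-diagonal is (1,4) = 204 − 154 = 50.
Row 1 must total 204; the given cells sum to 148, so (1,3) = 56.
Row 2 needs 204; the known cells sum to 146, so (2,4) = 58.
Row 3: 64 + 66 + 38 + ? = 204, so (3,4) = 36.

54 44 56 50 / 46 52 48 58 / 64 66 38 36 / 40 42 62 60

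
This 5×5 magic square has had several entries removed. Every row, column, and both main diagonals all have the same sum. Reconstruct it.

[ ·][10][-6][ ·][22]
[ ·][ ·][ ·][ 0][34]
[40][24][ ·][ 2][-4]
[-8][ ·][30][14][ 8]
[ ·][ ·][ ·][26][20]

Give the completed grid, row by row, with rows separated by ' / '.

Column 5 is already complete: 22 + 34 + -4 + 8 + 20 = 80, so that is the magic constant.
Using row 3: 40 + 24 + 2 + (-4) + ? → (3,3) = 80 − 62 = 18.
Row 4 needs 80; the known cells sum to 44, so (4,2) = 36.
From column 4, 80 − (0 + 2 + 14 + 26) gives (1,4) = 38.
The remaining cell in anti-diagonal is (5,1) = 80 − 76 = 4.
Row 1 needs 80; the known cells sum to 64, so (1,1) = 16.
Column 1: 16 + 40 + (-8) + 4 + ? = 80, so (2,1) = 28.
Using main diagonal: 16 + 18 + 14 + 20 + ? → (2,2) = 80 − 68 = 12.
Row 2 needs 80; the known cells sum to 74, so (2,3) = 6.
Column 2 must total 80; the given cells sum to 82, so (5,2) = -2.
Using column 3: -6 + 6 + 18 + 30 + ? → (5,3) = 80 − 48 = 32.

16 10 -6 38 22 / 28 12 6 0 34 / 40 24 18 2 -4 / -8 36 30 14 8 / 4 -2 32 26 20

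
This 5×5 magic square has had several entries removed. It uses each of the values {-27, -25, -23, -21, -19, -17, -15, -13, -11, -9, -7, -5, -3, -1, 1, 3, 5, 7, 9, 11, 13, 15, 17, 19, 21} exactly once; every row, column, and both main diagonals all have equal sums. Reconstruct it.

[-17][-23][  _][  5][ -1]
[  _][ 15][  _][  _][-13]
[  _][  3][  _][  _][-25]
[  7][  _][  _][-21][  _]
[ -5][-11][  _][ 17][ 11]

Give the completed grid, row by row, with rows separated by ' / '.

-17 -23 21 5 -1 / -19 15 9 -7 -13 / 19 3 -3 -9 -25 / 7 1 -15 -21 13 / -5 -11 -27 17 11

The 25 entries sum to -75, so each line sums to -75/5 = -15.
Row 1: -17 + (-23) + 5 + (-1) + ? = -15, so (1,3) = 21.
Row 5 must total -15; the given cells sum to 12, so (5,3) = -27.
Column 2 needs -15; the known cells sum to -16, so (4,2) = 1.
Column 5: -1 + (-13) + (-25) + 11 + ? = -15, so (4,5) = 13.
Main diagonal needs -15; the known cells sum to -12, so (3,3) = -3.
Anti-diagonal: -1 + (-3) + 1 + (-5) + ? = -15, so (2,4) = -7.
Row 4 needs -15; the known cells sum to 0, so (4,3) = -15.
Column 3 needs -15; the known cells sum to -24, so (2,3) = 9.
From column 4, -15 − (5 + (-7) + (-21) + 17) gives (3,4) = -9.
From row 2, -15 − (15 + 9 + (-7) + (-13)) gives (2,1) = -19.
Row 3 must total -15; the given cells sum to -34, so (3,1) = 19.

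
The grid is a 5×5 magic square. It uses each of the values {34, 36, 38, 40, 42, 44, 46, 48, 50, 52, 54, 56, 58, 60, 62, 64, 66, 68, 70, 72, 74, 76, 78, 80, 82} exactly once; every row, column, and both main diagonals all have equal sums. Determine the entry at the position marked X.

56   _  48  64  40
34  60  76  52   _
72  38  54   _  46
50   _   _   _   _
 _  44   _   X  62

36

The 25 entries sum to 1450, so each line sums to 1450/5 = 290.
Row 1: 56 + 48 + 64 + 40 + ? = 290, so (1,2) = 82.
Row 2: 34 + 60 + 76 + 52 + ? = 290, so (2,5) = 68.
The remaining cell in row 3 is (3,4) = 290 − 210 = 80.
Column 1 must total 290; the given cells sum to 212, so (5,1) = 78.
Column 2 must total 290; the given cells sum to 224, so (4,2) = 66.
The remaining cell in column 5 is (4,5) = 290 − 216 = 74.
Main diagonal: 56 + 60 + 54 + 62 + ? = 290, so (4,4) = 58.
Row 4: 50 + 66 + 58 + 74 + ? = 290, so (4,3) = 42.
Using column 3: 48 + 76 + 54 + 42 + ? → (5,3) = 290 − 220 = 70.
The remaining cell in column 4 is (5,4) = 290 − 254 = 36.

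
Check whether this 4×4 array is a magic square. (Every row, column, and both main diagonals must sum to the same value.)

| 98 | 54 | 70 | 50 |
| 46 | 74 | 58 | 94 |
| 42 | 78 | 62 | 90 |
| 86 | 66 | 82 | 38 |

Row 1: 98 + 54 + 70 + 50 = 272.
Row 2: 46 + 74 + 58 + 94 = 272.
Row 3: 42 + 78 + 62 + 90 = 272.
Row 4: 86 + 66 + 82 + 38 = 272.
Column 1: 98 + 46 + 42 + 86 = 272.
Column 2: 54 + 74 + 78 + 66 = 272.
Column 3: 70 + 58 + 62 + 82 = 272.
Column 4: 50 + 94 + 90 + 38 = 272.
Main diagonal: 98 + 74 + 62 + 38 = 272.
Anti-diagonal: 50 + 58 + 78 + 86 = 272.
All lines sum to 272.

Yes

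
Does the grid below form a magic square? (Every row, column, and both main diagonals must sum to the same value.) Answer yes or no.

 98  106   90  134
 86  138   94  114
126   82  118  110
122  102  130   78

No — column 4 sums to 436 but row 4 sums to 432.

Row 1: 98 + 106 + 90 + 134 = 428.
Row 2: 86 + 138 + 94 + 114 = 432.
Row 3: 126 + 82 + 118 + 110 = 436.
Row 4: 122 + 102 + 130 + 78 = 432.
Column 1: 98 + 86 + 126 + 122 = 432.
Column 2: 106 + 138 + 82 + 102 = 428.
Column 3: 90 + 94 + 118 + 130 = 432.
Column 4: 134 + 114 + 110 + 78 = 436.
Main diagonal: 98 + 138 + 118 + 78 = 432.
Anti-diagonal: 134 + 94 + 82 + 122 = 432.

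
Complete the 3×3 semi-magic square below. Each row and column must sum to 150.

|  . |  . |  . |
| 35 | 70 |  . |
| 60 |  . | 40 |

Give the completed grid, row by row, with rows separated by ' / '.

The remaining cell in row 2 is (2,3) = 150 − 105 = 45.
Row 3: 60 + 40 + ? = 150, so (3,2) = 50.
Column 1 must total 150; the given cells sum to 95, so (1,1) = 55.
Column 2 must total 150; the given cells sum to 120, so (1,2) = 30.
Using column 3: 45 + 40 + ? → (1,3) = 150 − 85 = 65.

55 30 65 / 35 70 45 / 60 50 40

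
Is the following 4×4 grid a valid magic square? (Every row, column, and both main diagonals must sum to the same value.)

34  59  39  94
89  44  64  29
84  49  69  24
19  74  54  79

Yes

Row 1: 34 + 59 + 39 + 94 = 226.
Row 2: 89 + 44 + 64 + 29 = 226.
Row 3: 84 + 49 + 69 + 24 = 226.
Row 4: 19 + 74 + 54 + 79 = 226.
Column 1: 34 + 89 + 84 + 19 = 226.
Column 2: 59 + 44 + 49 + 74 = 226.
Column 3: 39 + 64 + 69 + 54 = 226.
Column 4: 94 + 29 + 24 + 79 = 226.
Main diagonal: 34 + 44 + 69 + 79 = 226.
Anti-diagonal: 94 + 64 + 49 + 19 = 226.
All lines sum to 226.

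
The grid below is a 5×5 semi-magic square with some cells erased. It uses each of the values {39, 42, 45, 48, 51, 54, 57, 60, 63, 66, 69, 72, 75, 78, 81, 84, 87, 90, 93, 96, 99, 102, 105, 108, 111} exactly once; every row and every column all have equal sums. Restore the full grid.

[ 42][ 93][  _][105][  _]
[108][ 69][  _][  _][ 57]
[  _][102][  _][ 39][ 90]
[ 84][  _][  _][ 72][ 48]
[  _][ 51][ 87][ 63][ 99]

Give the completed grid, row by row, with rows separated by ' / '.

42 93 54 105 81 / 108 69 45 96 57 / 66 102 78 39 90 / 84 60 111 72 48 / 75 51 87 63 99

The 25 entries sum to 1875, so each line sums to 1875/5 = 375.
Using row 5: 51 + 87 + 63 + 99 + ? → (5,1) = 375 − 300 = 75.
Using column 1: 42 + 108 + 84 + 75 + ? → (3,1) = 375 − 309 = 66.
Column 2: 93 + 69 + 102 + 51 + ? = 375, so (4,2) = 60.
Using column 4: 105 + 39 + 72 + 63 + ? → (2,4) = 375 − 279 = 96.
Column 5 must total 375; the given cells sum to 294, so (1,5) = 81.
Row 1 needs 375; the known cells sum to 321, so (1,3) = 54.
Row 2 needs 375; the known cells sum to 330, so (2,3) = 45.
Row 3 needs 375; the known cells sum to 297, so (3,3) = 78.
Row 4 needs 375; the known cells sum to 264, so (4,3) = 111.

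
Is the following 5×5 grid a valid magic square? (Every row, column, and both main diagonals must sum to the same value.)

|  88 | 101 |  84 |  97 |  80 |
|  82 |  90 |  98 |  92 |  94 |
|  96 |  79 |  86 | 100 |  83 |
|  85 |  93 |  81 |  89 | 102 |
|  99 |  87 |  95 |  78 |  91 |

Row 1: 88 + 101 + 84 + 97 + 80 = 450.
Row 2: 82 + 90 + 98 + 92 + 94 = 456.
Row 3: 96 + 79 + 86 + 100 + 83 = 444.
Row 4: 85 + 93 + 81 + 89 + 102 = 450.
Row 5: 99 + 87 + 95 + 78 + 91 = 450.
Column 1: 88 + 82 + 96 + 85 + 99 = 450.
Column 2: 101 + 90 + 79 + 93 + 87 = 450.
Column 3: 84 + 98 + 86 + 81 + 95 = 444.
Column 4: 97 + 92 + 100 + 89 + 78 = 456.
Column 5: 80 + 94 + 83 + 102 + 91 = 450.
Main diagonal: 88 + 90 + 86 + 89 + 91 = 444.
Anti-diagonal: 80 + 92 + 86 + 93 + 99 = 450.

No — row 2 sums to 456 but anti-diagonal sums to 450.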